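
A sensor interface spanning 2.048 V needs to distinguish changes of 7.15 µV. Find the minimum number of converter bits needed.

19 bits

Number of steps required ≥ 2.048 V / 7.15 µV = 286433.57.
Need 2^N ≥ 286433.57; 2^18 = 262144, 2^19 = 524288.
Minimum N = 19.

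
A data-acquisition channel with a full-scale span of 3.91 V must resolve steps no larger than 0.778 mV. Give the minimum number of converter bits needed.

13 bits

Number of steps required ≥ 3.91 V / 0.778 mV = 5025.71.
Need 2^N ≥ 5025.71; 2^12 = 4096, 2^13 = 8192.
Minimum N = 13.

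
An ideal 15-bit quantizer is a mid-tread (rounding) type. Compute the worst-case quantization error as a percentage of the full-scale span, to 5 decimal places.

Rounding → worst-case error = ½ LSB = V_FS/2^16, so 100/65536 = 0.00152588 % of full scale.

0.00153 %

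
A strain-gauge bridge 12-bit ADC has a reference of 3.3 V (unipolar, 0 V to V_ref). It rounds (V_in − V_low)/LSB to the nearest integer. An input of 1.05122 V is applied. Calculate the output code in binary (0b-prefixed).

With 4096 levels over 3.3 V, one step is 0.806 mV.
(1.05122 − 0) / 0.000805664 = 1304.787 LSBs.
Round → code 1305.
In binary (0b-prefixed): 0b10100011001.

code 0b10100011001 (decimal 1305)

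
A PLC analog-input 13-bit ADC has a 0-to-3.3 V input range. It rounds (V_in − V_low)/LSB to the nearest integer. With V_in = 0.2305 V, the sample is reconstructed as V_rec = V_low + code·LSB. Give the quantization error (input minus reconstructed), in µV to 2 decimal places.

80.08 µV

LSB = 3.3/2^13 = 402.83 µV.
(V_in − V_low)/LSB = (0.2305 − 0)/0.000402832 = 572.1988 → code 572 (round).
Reconstructed: 0.23041992 V.
V_in − V_rec = 8.00781e-05 V = 80.08 µV.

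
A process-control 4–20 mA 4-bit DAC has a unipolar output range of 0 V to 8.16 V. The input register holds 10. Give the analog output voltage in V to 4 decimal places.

LSB = 8.16 V / 2^4 = 0.5100 V.
V_out = 0 + 10 × 0.51 V = 5.1 V.

5.1000 V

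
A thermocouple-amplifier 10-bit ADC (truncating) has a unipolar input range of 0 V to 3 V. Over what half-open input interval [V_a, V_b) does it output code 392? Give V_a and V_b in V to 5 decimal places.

LSB = 3/2^10 = 2.930 mV.
V_a = V_low + 392·LSB = 1.14844 V; V_b = V_low + 393·LSB = 1.15137 V.

[1.14844 V, 1.15137 V)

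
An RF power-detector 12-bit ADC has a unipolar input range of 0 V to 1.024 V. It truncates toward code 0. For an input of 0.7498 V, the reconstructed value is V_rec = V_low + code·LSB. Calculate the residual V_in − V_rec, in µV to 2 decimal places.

50.00 µV

LSB = 1.024/2^12 = 250.00 µV.
(0.7498 − 0)/0.00025 = 2999.2000; ⌊·⌋ gives code 2999.
Code 2999 maps back to 0 + 2999×0.00025 V = 0.74975 V.
V_in − V_rec = 5e-05 V = 50.00 µV.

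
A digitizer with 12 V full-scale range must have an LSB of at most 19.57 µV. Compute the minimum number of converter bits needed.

20 bits

Number of steps required ≥ 12 V / 19.57 µV = 613183.44.
Need 2^N ≥ 613183.44; 2^19 = 524288, 2^20 = 1048576.
Minimum N = 20.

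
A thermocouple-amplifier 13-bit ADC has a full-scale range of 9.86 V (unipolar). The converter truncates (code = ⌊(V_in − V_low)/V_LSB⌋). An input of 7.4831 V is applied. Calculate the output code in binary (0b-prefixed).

code 0b1100001001001 (decimal 6217)

With 8192 levels over 9.86 V, one step is 1.204 mV.
(7.4831 − 0) / 0.00120361 = 6217.196 LSBs.
⌊·⌋(6217.196) = 6217.
In binary (0b-prefixed): 0b1100001001001.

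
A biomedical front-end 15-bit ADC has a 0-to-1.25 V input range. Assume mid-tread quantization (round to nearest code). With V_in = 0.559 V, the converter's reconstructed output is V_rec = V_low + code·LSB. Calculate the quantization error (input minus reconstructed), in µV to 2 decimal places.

-5.74 µV

Step size: 1.25 V ÷ 2^15 = 38.15 µV.
Scaled input = 14653.8496 LSBs, so code = 14654.
Code 14654 maps back to 0 + 14654×3.8147e-05 V = 0.55900574 V.
V_in − V_rec = -5.7373e-06 V = -5.74 µV.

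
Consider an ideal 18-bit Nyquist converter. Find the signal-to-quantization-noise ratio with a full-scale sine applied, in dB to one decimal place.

SNR ≈ 6.02·N + 1.76 dB = 6.02·18 + 1.76 = 110.12 dB.

110.1 dB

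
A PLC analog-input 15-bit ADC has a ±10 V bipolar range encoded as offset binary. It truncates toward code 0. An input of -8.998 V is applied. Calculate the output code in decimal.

code 1641

LSB = 20 V / 32768 = 0.610 mV.
(-8.998 − (−10)) / 0.000610352 = 1641.677 LSBs.
⌊·⌋(1641.677) = 1641.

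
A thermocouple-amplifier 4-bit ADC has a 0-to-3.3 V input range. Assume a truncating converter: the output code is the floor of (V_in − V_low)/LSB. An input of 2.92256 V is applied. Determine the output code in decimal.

With 16 levels over 3.3 V, one step is 206.250 mV.
(2.92256 − 0) / 0.20625 = 14.170 LSBs.
⌊·⌋(14.170) = 14.

code 14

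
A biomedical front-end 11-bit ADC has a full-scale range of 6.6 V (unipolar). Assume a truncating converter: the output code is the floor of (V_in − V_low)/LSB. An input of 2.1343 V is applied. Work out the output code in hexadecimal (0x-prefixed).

LSB = 6.6 V / 2048 = 3.223 mV.
(2.1343 − 0) / 0.00322266 = 662.280 LSBs.
⌊·⌋(662.280) = 662.
In hexadecimal (0x-prefixed): 0x296.

code 0x296 (decimal 662)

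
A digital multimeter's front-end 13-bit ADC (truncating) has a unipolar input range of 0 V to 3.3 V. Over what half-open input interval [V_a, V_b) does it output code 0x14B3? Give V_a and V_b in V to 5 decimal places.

[2.13461 V, 2.13501 V)

LSB = 3.3/2^13 = 402.83 µV.
Code 0x14B3 = 5299 decimal.
V_a = V_low + 5299·LSB = 2.13461 V; V_b = V_low + 5300·LSB = 2.13501 V.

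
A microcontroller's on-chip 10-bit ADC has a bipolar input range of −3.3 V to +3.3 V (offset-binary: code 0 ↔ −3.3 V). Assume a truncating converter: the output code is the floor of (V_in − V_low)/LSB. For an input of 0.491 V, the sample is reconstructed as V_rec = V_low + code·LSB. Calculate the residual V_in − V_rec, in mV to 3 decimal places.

1.156 mV

Step size: 6.6 V ÷ 2^10 = 6.445 mV.
Scaled input = 588.1794 LSBs, so code = 588.
Reconstructed: 0.48984375 V.
Difference: 0.00115625 V → 1.156 mV.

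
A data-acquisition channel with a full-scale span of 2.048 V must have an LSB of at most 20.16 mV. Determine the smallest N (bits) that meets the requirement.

Number of steps required ≥ 2.048 V / 20.16 mV = 101.59.
Need 2^N ≥ 101.59; 2^6 = 64, 2^7 = 128.
Minimum N = 7.

7 bits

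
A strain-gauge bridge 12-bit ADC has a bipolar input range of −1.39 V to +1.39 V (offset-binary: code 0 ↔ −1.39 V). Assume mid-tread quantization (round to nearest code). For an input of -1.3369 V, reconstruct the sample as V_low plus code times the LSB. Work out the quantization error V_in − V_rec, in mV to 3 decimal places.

LSB = 2.78/2^12 = 0.679 mV.
Scaled input = 78.2365 LSBs, so code = 78.
V_rec = (−1.39) + 78·0.000678711 = -1.3370605 V.
Difference: 0.000160547 V → 0.161 mV.

0.161 mV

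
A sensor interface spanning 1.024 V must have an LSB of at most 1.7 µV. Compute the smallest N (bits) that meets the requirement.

Number of steps required ≥ 1.024 V / 1.7 µV = 602352.94.
Need 2^N ≥ 602352.94; 2^19 = 524288, 2^20 = 1048576.
Minimum N = 20.

20 bits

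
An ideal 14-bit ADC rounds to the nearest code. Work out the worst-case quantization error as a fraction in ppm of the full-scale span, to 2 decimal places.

Rounding → worst-case error = ½ LSB = V_FS/2^15, so 1e+06/32768 = 30.5176 ppm of full scale.

30.52 ppm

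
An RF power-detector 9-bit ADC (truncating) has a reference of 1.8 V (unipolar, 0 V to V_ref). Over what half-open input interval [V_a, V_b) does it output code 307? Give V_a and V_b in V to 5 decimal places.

[1.07930 V, 1.08281 V)

LSB = 1.8/2^9 = 3.516 mV.
V_a = V_low + 307·LSB = 1.0793 V; V_b = V_low + 308·LSB = 1.08281 V.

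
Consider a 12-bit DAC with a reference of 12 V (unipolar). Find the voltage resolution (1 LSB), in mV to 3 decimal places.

2.930 mV

Full-scale span = 12 V.
LSB = 12 / 2^12 = 12 / 4096 = 0.00292969 V = 2.930 mV.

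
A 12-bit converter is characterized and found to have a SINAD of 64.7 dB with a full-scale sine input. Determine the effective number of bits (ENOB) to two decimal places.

10.46 bits

ENOB = (SINAD − 1.76) / 6.02 = (64.7 − 1.76)/6.02 = 10.455.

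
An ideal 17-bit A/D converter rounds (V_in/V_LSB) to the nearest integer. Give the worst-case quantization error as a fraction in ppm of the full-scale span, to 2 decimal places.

Rounding → worst-case error = ½ LSB = V_FS/2^18, so 1e+06/262144 = 3.8147 ppm of full scale.

3.81 ppm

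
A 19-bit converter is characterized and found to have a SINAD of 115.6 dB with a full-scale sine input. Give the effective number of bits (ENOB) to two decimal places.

ENOB = (SINAD − 1.76) / 6.02 = (115.6 − 1.76)/6.02 = 18.910.

18.91 bits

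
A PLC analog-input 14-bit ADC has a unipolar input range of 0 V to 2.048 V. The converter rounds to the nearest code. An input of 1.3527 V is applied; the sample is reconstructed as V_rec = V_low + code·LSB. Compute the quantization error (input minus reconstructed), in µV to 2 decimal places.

Step size: 2.048 V ÷ 2^14 = 125.00 µV.
(1.3527 − 0)/0.000125 = 10821.6000; round gives code 10822.
Code 10822 maps back to 0 + 10822×0.000125 V = 1.35275 V.
Difference: -5e-05 V → -50.00 µV.

-50.00 µV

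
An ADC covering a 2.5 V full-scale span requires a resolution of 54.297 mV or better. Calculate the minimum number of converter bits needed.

Number of steps required ≥ 2.5 V / 54.297 mV = 46.04.
Need 2^N ≥ 46.04; 2^5 = 32, 2^6 = 64.
Minimum N = 6.

6 bits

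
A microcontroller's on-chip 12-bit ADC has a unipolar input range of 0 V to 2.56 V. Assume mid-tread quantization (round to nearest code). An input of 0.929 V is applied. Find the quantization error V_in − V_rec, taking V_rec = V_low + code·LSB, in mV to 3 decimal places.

LSB = 2.56/2^12 = 0.625 mV.
Scaled input = 1486.4000 LSBs, so code = 1486.
V_rec = 0 + 1486·0.000625 = 0.92875 V.
Difference: 0.00025 V → 0.250 mV.

0.250 mV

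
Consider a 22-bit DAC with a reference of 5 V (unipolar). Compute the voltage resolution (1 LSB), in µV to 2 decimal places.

Full-scale span = 5 V.
LSB = 5 / 2^22 = 5 / 4194304 = 1.19209e-06 V = 1.19 µV.

1.19 µV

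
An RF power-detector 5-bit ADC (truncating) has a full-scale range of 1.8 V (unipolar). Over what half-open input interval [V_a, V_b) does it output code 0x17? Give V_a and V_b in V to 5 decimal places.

LSB = 1.8/2^5 = 56.250 mV.
Code 0x17 = 23 decimal.
V_a = V_low + 23·LSB = 1.29375 V; V_b = V_low + 24·LSB = 1.35 V.

[1.29375 V, 1.35000 V)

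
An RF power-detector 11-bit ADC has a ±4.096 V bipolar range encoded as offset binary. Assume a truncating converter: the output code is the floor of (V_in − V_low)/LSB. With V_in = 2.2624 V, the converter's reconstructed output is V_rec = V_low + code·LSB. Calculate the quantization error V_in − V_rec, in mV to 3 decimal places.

2.400 mV

Step size: 8.192 V ÷ 2^11 = 4.000 mV.
(2.2624 − (−4.096))/0.004 = 1589.6000; ⌊·⌋ gives code 1589.
Reconstructed: 2.26 V.
Error = 2.2624 − 2.26 = 0.0024 V = 2.400 mV.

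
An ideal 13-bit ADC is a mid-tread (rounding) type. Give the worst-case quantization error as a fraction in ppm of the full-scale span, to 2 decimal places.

Rounding → worst-case error = ½ LSB = V_FS/2^14, so 1e+06/16384 = 61.0352 ppm of full scale.

61.04 ppm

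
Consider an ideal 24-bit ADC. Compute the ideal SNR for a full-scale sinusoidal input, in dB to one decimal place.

SNR ≈ 6.02·N + 1.76 dB = 6.02·24 + 1.76 = 146.24 dB.

146.2 dB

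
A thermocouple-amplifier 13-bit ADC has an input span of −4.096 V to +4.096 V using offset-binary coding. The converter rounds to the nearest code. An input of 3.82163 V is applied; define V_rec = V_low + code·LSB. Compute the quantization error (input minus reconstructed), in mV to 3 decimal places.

-0.370 mV

One LSB is 8.192 V / 8192 = 1.000 mV.
Scaled input = 7917.6300 LSBs, so code = 7918.
V_rec = (−4.096) + 7918·0.001 = 3.822 V.
V_in − V_rec = -0.00037 V = -0.370 mV.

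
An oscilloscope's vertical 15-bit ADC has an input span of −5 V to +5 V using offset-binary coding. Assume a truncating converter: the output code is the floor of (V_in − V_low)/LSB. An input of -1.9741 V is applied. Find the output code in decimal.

With 32768 levels over 10 V, one step is 305.18 µV.
Input sits at 9915.269 steps above V_low.
Floor → code 9915.

code 9915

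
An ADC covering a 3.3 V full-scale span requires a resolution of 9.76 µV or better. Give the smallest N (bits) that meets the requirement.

19 bits

Number of steps required ≥ 3.3 V / 9.76 µV = 338114.75.
Need 2^N ≥ 338114.75; 2^18 = 262144, 2^19 = 524288.
Minimum N = 19.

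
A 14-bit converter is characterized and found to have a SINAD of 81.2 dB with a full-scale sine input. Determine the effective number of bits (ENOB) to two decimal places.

ENOB = (SINAD − 1.76) / 6.02 = (81.2 − 1.76)/6.02 = 13.196.

13.20 bits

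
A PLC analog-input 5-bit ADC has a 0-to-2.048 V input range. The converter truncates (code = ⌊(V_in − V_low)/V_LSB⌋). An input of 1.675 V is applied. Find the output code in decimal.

code 26

Full-scale span = 2.048 V; LSB = 2.048/2^5 = 64.000 mV.
(V_in − V_low)/LSB = (1.675 − 0) / 0.064 = 26.172.
⌊·⌋(26.172) = 26.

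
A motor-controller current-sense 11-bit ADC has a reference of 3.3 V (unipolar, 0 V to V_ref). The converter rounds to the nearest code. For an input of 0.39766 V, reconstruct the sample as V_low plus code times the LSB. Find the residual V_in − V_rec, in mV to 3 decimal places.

Step size: 3.3 V ÷ 2^11 = 1.611 mV.
(V_in − V_low)/LSB = (0.39766 − 0)/0.00161133 = 246.7902 → code 247 (round).
Reconstructed: 0.39799805 V.
Difference: -0.000338047 V → -0.338 mV.

-0.338 mV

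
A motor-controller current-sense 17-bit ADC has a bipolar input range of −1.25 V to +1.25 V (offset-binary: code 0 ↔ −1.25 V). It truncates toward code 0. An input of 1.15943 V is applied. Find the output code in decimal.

With 131072 levels over 2.5 V, one step is 19.07 µV.
(V_in − V_low)/LSB = (1.15943 − (−1.25)) / 1.90735e-05 = 126323.524.
Floor → code 126323.

code 126323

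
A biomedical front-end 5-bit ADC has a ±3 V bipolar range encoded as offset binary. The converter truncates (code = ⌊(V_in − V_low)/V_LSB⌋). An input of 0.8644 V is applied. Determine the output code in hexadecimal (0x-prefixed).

LSB = 6 V / 32 = 187.500 mV.
(V_in − V_low)/LSB = (0.8644 − (−3)) / 0.1875 = 20.610.
So the output code is 20.
In hexadecimal (0x-prefixed): 0x14.

code 0x14 (decimal 20)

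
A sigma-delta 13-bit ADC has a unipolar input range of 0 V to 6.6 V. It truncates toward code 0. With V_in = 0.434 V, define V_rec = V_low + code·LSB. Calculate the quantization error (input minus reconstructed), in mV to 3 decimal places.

0.553 mV

Step size: 6.6 V ÷ 2^13 = 0.806 mV.
(0.434 − 0)/0.000805664 = 538.6861; ⌊·⌋ gives code 538.
V_rec = 0 + 538·0.000805664 = 0.43344727 V.
V_in − V_rec = 0.000552734 V = 0.553 mV.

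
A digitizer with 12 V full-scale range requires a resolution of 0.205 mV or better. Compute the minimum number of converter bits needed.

16 bits

Number of steps required ≥ 12 V / 0.205 mV = 58536.59.
Need 2^N ≥ 58536.59; 2^15 = 32768, 2^16 = 65536.
Minimum N = 16.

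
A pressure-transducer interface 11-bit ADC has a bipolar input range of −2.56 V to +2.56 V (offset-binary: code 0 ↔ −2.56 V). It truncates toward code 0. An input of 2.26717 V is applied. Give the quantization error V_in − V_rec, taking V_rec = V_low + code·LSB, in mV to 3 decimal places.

2.170 mV

Step size: 5.12 V ÷ 2^11 = 2.500 mV.
Scaled input = 1930.8680 LSBs, so code = 1930.
Code 1930 maps back to (−2.56) + 1930×0.0025 V = 2.265 V.
Error = 2.26717 − 2.265 = 0.00217 V = 2.170 mV.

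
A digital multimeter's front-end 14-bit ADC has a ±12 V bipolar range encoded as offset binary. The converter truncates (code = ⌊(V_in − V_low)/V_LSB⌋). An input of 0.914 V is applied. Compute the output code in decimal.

With 16384 levels over 24 V, one step is 1.465 mV.
Input sits at 8815.957 steps above V_low.
⌊·⌋(8815.957) = 8815.

code 8815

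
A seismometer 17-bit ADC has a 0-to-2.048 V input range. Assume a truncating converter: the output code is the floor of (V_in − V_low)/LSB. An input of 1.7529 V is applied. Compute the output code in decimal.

With 131072 levels over 2.048 V, one step is 15.62 µV.
Input sits at 112185.600 steps above V_low.
So the output code is 112185.

code 112185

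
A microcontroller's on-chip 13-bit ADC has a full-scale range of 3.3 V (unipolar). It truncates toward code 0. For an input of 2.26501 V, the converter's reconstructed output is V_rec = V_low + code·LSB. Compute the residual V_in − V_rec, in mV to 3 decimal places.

0.288 mV

LSB = 3.3/2^13 = 402.83 µV.
(V_in − V_low)/LSB = (2.26501 − 0)/0.000402832 = 5622.7157 → code 5622 (floor).
Code 5622 maps back to 0 + 5622×0.000402832 V = 2.2647217 V.
V_in − V_rec = 0.00028832 V = 0.288 mV.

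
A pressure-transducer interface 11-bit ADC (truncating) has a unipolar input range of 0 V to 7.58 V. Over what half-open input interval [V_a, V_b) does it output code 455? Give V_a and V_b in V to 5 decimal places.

LSB = 7.58/2^11 = 3.701 mV.
V_a = V_low + 455·LSB = 1.68403 V; V_b = V_low + 456·LSB = 1.68773 V.

[1.68403 V, 1.68773 V)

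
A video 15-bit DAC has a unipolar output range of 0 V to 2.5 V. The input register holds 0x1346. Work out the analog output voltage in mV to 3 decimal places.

376.434 mV

LSB = 2.5 V / 2^15 = 76.29 µV.
Code 0x1346 = 4934 decimal.
V_out = 0 + 4934 × 7.62939e-05 V = 0.376434 V.
= 376.434 mV.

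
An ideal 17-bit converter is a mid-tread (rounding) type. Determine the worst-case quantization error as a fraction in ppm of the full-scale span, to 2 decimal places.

3.81 ppm

Rounding → worst-case error = ½ LSB = V_FS/2^18, so 1e+06/262144 = 3.8147 ppm of full scale.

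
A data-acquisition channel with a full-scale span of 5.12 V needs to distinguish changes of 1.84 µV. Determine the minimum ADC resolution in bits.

Number of steps required ≥ 5.12 V / 1.84 µV = 2782608.70.
Need 2^N ≥ 2782608.70; 2^21 = 2097152, 2^22 = 4194304.
Minimum N = 22.

22 bits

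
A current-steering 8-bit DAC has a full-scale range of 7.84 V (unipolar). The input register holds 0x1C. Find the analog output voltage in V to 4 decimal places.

LSB = 7.84 V / 2^8 = 30.625 mV.
Code 0x1C = 28 decimal.
V_out = 0 + 28 × 0.030625 V = 0.8575 V.

0.8575 V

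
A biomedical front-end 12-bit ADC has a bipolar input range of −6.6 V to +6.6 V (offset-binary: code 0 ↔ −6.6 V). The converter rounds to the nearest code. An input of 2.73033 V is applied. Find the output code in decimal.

code 2895

Full-scale span = 13.2 V; LSB = 13.2/2^12 = 3.223 mV.
(V_in − V_low)/LSB = (2.73033 − (−6.6)) / 0.00322266 = 2895.230.
Round → code 2895.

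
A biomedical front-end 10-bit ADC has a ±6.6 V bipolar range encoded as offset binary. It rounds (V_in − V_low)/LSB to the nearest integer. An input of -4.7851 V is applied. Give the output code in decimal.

code 141

Full-scale span = 13.2 V; LSB = 13.2/2^10 = 12.891 mV.
(-4.7851 − (−6.6)) / 0.0128906 = 140.792 LSBs.
So the output code is 141.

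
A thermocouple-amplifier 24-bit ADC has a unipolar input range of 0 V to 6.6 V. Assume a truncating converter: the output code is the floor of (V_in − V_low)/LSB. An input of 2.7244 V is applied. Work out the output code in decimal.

Full-scale span = 6.6 V; LSB = 6.6/2^24 = 0.39 µV.
Input sits at 6925431.405 steps above V_low.
So the output code is 6925431.

code 6925431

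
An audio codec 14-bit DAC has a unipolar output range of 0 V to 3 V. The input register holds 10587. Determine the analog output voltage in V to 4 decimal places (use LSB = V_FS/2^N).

LSB = 3 V / 2^14 = 183.11 µV.
V_out = 0 + 10587 × 0.000183105 V = 1.93854 V.

1.9385 V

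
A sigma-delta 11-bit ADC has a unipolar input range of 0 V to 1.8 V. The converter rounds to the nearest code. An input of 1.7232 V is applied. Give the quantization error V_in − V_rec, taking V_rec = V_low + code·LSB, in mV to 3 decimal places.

-0.335 mV

LSB = 1.8/2^11 = 0.879 mV.
(1.7232 − 0)/0.000878906 = 1960.6187; round gives code 1961.
V_rec = 0 + 1961·0.000878906 = 1.7235352 V.
Difference: -0.000335156 V → -0.335 mV.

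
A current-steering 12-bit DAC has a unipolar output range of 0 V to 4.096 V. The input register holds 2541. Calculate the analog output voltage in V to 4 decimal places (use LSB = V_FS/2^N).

2.5410 V

LSB = 4.096 V / 2^12 = 1.000 mV.
V_out = 0 + 2541 × 0.001 V = 2.541 V.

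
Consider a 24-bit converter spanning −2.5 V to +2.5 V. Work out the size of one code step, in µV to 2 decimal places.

0.30 µV

Full-scale span = 5 V.
LSB = 5 / 2^24 = 5 / 16777216 = 2.98023e-07 V = 0.30 µV.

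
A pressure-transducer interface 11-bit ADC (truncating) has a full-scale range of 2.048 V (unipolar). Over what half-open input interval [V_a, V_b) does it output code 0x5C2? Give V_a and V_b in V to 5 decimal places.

LSB = 2.048/2^11 = 1.000 mV.
Code 0x5C2 = 1474 decimal.
V_a = V_low + 1474·LSB = 1.474 V; V_b = V_low + 1475·LSB = 1.475 V.

[1.47400 V, 1.47500 V)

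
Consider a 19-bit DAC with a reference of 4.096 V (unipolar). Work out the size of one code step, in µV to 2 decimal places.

Full-scale span = 4.096 V.
LSB = 4.096 / 2^19 = 4.096 / 524288 = 7.8125e-06 V = 7.81 µV.

7.81 µV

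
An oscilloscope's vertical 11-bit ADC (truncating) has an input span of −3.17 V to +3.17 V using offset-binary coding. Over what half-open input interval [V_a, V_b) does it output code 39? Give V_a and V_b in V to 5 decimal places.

[-3.04927 V, -3.04617 V)

LSB = 6.34/2^11 = 3.096 mV.
V_a = V_low + 39·LSB = -3.04927 V; V_b = V_low + 40·LSB = -3.04617 V.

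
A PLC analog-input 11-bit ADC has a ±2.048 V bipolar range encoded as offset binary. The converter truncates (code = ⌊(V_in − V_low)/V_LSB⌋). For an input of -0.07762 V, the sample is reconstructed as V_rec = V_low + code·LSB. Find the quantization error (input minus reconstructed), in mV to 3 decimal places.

0.380 mV

LSB = 4.096/2^11 = 2.000 mV.
Scaled input = 985.1900 LSBs, so code = 985.
Code 985 maps back to (−2.048) + 985×0.002 V = -0.078 V.
V_in − V_rec = 0.00038 V = 0.380 mV.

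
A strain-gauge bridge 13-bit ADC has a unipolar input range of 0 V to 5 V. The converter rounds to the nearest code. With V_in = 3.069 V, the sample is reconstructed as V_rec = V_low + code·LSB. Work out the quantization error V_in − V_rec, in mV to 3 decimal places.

0.152 mV

One LSB is 5 V / 8192 = 0.610 mV.
Scaled input = 5028.2496 LSBs, so code = 5028.
Code 5028 maps back to 0 + 5028×0.000610352 V = 3.0688477 V.
Difference: 0.000152344 V → 0.152 mV.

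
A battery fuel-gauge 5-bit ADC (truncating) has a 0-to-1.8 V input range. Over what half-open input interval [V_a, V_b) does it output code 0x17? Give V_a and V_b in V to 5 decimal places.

[1.29375 V, 1.35000 V)

LSB = 1.8/2^5 = 56.250 mV.
Code 0x17 = 23 decimal.
V_a = V_low + 23·LSB = 1.29375 V; V_b = V_low + 24·LSB = 1.35 V.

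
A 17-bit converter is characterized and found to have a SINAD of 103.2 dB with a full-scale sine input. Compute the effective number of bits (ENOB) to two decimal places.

16.85 bits

ENOB = (SINAD − 1.76) / 6.02 = (103.2 − 1.76)/6.02 = 16.850.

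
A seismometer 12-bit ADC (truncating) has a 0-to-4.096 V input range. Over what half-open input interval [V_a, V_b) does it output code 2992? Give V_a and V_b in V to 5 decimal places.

[2.99200 V, 2.99300 V)

LSB = 4.096/2^12 = 1.000 mV.
V_a = V_low + 2992·LSB = 2.992 V; V_b = V_low + 2993·LSB = 2.993 V.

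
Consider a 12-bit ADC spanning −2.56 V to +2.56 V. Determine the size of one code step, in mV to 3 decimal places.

Full-scale span = 5.12 V.
LSB = 5.12 / 2^12 = 5.12 / 4096 = 0.00125 V = 1.250 mV.

1.250 mV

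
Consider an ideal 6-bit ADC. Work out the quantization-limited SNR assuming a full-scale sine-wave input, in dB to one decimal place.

37.9 dB

SNR ≈ 6.02·N + 1.76 dB = 6.02·6 + 1.76 = 37.88 dB.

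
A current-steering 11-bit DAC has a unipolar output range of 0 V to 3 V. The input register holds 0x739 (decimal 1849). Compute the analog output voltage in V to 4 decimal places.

2.7085 V

LSB = 3 V / 2^11 = 1.465 mV.
Code 0x739 = 1849 decimal.
V_out = 0 + 1849 × 0.00146484 V = 2.7085 V.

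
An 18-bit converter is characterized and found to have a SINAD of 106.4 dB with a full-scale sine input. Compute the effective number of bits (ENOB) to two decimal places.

ENOB = (SINAD − 1.76) / 6.02 = (106.4 − 1.76)/6.02 = 17.382.

17.38 bits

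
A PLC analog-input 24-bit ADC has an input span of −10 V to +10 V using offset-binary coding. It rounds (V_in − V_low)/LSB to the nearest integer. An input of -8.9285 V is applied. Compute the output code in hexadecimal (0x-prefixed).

LSB = 20 V / 16777216 = 1.19 µV.
(-8.9285 − (−10)) / 1.19209e-06 = 898839.347 LSBs.
So the output code is 898839.
In hexadecimal (0x-prefixed): 0xDB717.

code 0xDB717 (decimal 898839)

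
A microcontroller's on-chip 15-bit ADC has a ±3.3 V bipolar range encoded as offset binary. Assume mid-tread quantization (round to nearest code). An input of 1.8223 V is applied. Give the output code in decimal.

With 32768 levels over 6.6 V, one step is 201.42 µV.
(V_in − V_low)/LSB = (1.8223 − (−3.3)) / 0.000201416 = 25431.443.
round(25431.443) = 25431.

code 25431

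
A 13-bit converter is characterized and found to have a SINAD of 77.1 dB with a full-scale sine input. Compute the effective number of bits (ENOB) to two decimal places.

ENOB = (SINAD − 1.76) / 6.02 = (77.1 − 1.76)/6.02 = 12.515.

12.51 bits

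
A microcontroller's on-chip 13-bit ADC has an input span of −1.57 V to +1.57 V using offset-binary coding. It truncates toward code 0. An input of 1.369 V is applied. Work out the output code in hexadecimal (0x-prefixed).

code 0x1DF3 (decimal 7667)

Full-scale span = 3.14 V; LSB = 3.14/2^13 = 383.30 µV.
(V_in − V_low)/LSB = (1.369 − (−1.57)) / 0.000383301 = 7667.608.
Floor → code 7667.
In hexadecimal (0x-prefixed): 0x1DF3.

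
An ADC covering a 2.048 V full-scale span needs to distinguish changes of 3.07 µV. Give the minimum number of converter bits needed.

Number of steps required ≥ 2.048 V / 3.07 µV = 667100.98.
Need 2^N ≥ 667100.98; 2^19 = 524288, 2^20 = 1048576.
Minimum N = 20.

20 bits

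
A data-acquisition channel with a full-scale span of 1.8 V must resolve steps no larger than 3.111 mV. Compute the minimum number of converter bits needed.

Number of steps required ≥ 1.8 V / 3.111 mV = 578.59.
Need 2^N ≥ 578.59; 2^9 = 512, 2^10 = 1024.
Minimum N = 10.

10 bits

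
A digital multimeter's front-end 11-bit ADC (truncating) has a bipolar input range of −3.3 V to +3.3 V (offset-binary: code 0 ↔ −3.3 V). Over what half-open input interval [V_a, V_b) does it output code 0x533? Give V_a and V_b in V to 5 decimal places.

[0.98936 V, 0.99258 V)

LSB = 6.6/2^11 = 3.223 mV.
Code 0x533 = 1331 decimal.
V_a = V_low + 1331·LSB = 0.989355 V; V_b = V_low + 1332·LSB = 0.992578 V.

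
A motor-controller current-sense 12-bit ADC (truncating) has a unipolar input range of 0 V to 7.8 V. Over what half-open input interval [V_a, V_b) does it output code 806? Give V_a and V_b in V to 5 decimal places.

LSB = 7.8/2^12 = 1.904 mV.
V_a = V_low + 806·LSB = 1.53486 V; V_b = V_low + 807·LSB = 1.53677 V.

[1.53486 V, 1.53677 V)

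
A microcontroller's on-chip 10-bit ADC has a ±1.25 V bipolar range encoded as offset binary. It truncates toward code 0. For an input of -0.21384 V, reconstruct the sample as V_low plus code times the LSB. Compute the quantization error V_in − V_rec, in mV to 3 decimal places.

1.004 mV

Step size: 2.5 V ÷ 2^10 = 2.441 mV.
(V_in − V_low)/LSB = (-0.21384 − (−1.25))/0.00244141 = 424.4111 → code 424 (floor).
Code 424 maps back to (−1.25) + 424×0.00244141 V = -0.21484375 V.
Difference: 0.00100375 V → 1.004 mV.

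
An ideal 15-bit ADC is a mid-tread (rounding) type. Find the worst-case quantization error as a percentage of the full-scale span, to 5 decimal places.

0.00153 %

Rounding → worst-case error = ½ LSB = V_FS/2^16, so 100/65536 = 0.00152588 % of full scale.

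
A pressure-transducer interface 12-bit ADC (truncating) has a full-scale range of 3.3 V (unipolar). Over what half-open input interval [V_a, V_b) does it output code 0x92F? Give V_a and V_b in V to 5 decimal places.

[1.89412 V, 1.89492 V)

LSB = 3.3/2^12 = 0.806 mV.
Code 0x92F = 2351 decimal.
V_a = V_low + 2351·LSB = 1.89412 V; V_b = V_low + 2352·LSB = 1.89492 V.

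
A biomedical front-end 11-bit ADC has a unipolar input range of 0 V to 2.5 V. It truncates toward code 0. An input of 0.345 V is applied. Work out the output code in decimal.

LSB = 2.5 V / 2048 = 1.221 mV.
(V_in − V_low)/LSB = (0.345 − 0) / 0.0012207 = 282.624.
So the output code is 282.

code 282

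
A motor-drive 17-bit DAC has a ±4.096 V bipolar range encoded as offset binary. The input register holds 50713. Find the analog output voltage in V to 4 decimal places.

-0.9264 V

LSB = 8.192 V / 2^17 = 62.50 µV.
V_out = (−4.096) + 50713 × 6.25e-05 V = -0.926438 V.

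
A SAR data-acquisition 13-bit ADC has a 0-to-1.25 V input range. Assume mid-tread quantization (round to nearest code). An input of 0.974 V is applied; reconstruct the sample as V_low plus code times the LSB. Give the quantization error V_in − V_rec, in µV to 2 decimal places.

LSB = 1.25/2^13 = 152.59 µV.
(0.974 − 0)/0.000152588 = 6383.2064; round gives code 6383.
Reconstructed: 0.97396851 V.
V_in − V_rec = 3.14941e-05 V = 31.49 µV.

31.49 µV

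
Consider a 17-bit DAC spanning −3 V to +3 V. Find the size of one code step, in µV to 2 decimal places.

45.78 µV

Full-scale span = 6 V.
LSB = 6 / 2^17 = 6 / 131072 = 4.57764e-05 V = 45.78 µV.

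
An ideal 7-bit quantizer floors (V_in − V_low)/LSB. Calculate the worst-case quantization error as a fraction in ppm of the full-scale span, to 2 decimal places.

7812.50 ppm

Truncating → worst-case error = 1 LSB = V_FS/2^7, so 1e+06/128 = 7812.5 ppm of full scale.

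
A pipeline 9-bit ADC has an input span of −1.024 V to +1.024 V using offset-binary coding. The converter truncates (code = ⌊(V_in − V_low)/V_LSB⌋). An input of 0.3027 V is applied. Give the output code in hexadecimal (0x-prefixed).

With 512 levels over 2.048 V, one step is 4.000 mV.
(V_in − V_low)/LSB = (0.3027 − (−1.024)) / 0.004 = 331.675.
Floor → code 331.
In hexadecimal (0x-prefixed): 0x14B.

code 0x14B (decimal 331)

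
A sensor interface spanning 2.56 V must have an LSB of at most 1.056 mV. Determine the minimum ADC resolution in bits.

Number of steps required ≥ 2.56 V / 1.056 mV = 2424.24.
Need 2^N ≥ 2424.24; 2^11 = 2048, 2^12 = 4096.
Minimum N = 12.

12 bits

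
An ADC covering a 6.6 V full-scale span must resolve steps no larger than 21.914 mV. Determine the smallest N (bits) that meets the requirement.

9 bits

Number of steps required ≥ 6.6 V / 21.914 mV = 301.18.
Need 2^N ≥ 301.18; 2^8 = 256, 2^9 = 512.
Minimum N = 9.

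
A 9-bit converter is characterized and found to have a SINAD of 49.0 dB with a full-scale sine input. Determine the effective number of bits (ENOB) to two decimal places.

ENOB = (SINAD − 1.76) / 6.02 = (49.0 − 1.76)/6.02 = 7.847.

7.85 bits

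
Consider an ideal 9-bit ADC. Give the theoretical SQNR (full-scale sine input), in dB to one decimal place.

55.9 dB

SNR ≈ 6.02·N + 1.76 dB = 6.02·9 + 1.76 = 55.94 dB.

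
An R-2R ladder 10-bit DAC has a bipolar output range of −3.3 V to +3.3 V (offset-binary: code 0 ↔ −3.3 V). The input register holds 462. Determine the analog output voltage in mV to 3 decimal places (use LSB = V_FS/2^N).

LSB = 6.6 V / 2^10 = 6.445 mV.
V_out = (−3.3) + 462 × 0.00644531 V = -0.322266 V.
= -322.266 mV.

-322.266 mV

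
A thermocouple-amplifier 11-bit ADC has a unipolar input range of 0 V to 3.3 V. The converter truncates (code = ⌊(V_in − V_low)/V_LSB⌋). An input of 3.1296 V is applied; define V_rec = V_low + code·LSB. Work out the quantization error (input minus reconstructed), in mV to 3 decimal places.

0.401 mV

LSB = 3.3/2^11 = 1.611 mV.
(V_in − V_low)/LSB = (3.1296 − 0)/0.00161133 = 1942.2487 → code 1942 (floor).
V_rec = 0 + 1942·0.00161133 = 3.1291992 V.
Difference: 0.000400781 V → 0.401 mV.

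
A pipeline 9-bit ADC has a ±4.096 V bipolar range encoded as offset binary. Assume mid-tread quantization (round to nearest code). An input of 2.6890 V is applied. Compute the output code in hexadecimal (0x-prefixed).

Full-scale span = 8.192 V; LSB = 8.192/2^9 = 16.000 mV.
Input sits at 424.062 steps above V_low.
Round → code 424.
In hexadecimal (0x-prefixed): 0x1A8.

code 0x1A8 (decimal 424)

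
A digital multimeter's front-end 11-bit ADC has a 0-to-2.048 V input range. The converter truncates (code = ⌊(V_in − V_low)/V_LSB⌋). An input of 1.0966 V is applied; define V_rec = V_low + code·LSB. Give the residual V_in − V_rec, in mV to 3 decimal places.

Step size: 2.048 V ÷ 2^11 = 1.000 mV.
(1.0966 − 0)/0.001 = 1096.6000; ⌊·⌋ gives code 1096.
Code 1096 maps back to 0 + 1096×0.001 V = 1.096 V.
Difference: 0.0006 V → 0.600 mV.

0.600 mV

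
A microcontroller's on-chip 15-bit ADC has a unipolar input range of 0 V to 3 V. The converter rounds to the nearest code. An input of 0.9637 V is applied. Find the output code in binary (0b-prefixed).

code 0b10100100011110 (decimal 10526)

LSB = 3 V / 32768 = 91.55 µV.
(0.9637 − 0) / 9.15527e-05 = 10526.174 LSBs.
So the output code is 10526.
In binary (0b-prefixed): 0b10100100011110.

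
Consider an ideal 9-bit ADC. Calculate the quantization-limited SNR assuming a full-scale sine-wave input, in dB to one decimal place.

SNR ≈ 6.02·N + 1.76 dB = 6.02·9 + 1.76 = 55.94 dB.

55.9 dB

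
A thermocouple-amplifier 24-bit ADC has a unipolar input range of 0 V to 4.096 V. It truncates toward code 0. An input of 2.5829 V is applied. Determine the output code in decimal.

code 10579558

With 16777216 levels over 4.096 V, one step is 0.24 µV.
Input sits at 10579558.400 steps above V_low.
So the output code is 10579558.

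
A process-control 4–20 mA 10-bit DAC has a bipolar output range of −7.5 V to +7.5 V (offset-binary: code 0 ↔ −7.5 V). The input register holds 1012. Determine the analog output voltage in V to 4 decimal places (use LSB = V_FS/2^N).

7.3242 V

LSB = 15 V / 2^10 = 14.648 mV.
V_out = (−7.5) + 1012 × 0.0146484 V = 7.32422 V.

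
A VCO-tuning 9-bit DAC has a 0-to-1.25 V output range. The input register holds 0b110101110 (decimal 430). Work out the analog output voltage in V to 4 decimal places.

1.0498 V

LSB = 1.25 V / 2^9 = 2.441 mV.
Code 0b110101110 = 430 decimal.
V_out = 0 + 430 × 0.00244141 V = 1.0498 V.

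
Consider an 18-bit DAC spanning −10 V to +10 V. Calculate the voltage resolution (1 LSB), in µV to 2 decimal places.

Full-scale span = 20 V.
LSB = 20 / 2^18 = 20 / 262144 = 7.62939e-05 V = 76.29 µV.

76.29 µV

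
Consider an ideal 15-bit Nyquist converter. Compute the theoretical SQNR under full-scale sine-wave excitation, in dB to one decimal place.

92.1 dB

SNR ≈ 6.02·N + 1.76 dB = 6.02·15 + 1.76 = 92.06 dB.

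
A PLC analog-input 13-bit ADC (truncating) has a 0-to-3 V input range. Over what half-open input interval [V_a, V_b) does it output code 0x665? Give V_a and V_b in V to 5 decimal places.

[0.59949 V, 0.59985 V)

LSB = 3/2^13 = 366.21 µV.
Code 0x665 = 1637 decimal.
V_a = V_low + 1637·LSB = 0.599487 V; V_b = V_low + 1638·LSB = 0.599854 V.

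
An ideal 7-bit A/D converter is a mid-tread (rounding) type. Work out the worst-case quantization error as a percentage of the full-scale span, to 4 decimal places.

Rounding → worst-case error = ½ LSB = V_FS/2^8, so 100/256 = 0.390625 % of full scale.

0.3906 %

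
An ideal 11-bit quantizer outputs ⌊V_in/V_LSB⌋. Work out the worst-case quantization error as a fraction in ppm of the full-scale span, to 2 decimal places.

488.28 ppm

Truncating → worst-case error = 1 LSB = V_FS/2^11, so 1e+06/2048 = 488.281 ppm of full scale.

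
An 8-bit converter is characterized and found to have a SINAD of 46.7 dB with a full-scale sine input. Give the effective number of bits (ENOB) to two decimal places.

ENOB = (SINAD − 1.76) / 6.02 = (46.7 − 1.76)/6.02 = 7.465.

7.47 bits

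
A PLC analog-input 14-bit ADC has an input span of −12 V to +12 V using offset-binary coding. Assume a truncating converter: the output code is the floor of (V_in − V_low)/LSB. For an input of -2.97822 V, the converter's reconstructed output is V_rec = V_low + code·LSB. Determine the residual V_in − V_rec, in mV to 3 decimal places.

Step size: 24 V ÷ 2^14 = 1.465 mV.
(V_in − V_low)/LSB = (-2.97822 − (−12))/0.00146484 = 6158.8685 → code 6158 (floor).
Code 6158 maps back to (−12) + 6158×0.00146484 V = -2.9794922 V.
Difference: 0.00127219 V → 1.272 mV.

1.272 mV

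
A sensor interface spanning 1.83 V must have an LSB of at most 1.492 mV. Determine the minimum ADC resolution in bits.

Number of steps required ≥ 1.83 V / 1.492 mV = 1226.54.
Need 2^N ≥ 1226.54; 2^10 = 1024, 2^11 = 2048.
Minimum N = 11.

11 bits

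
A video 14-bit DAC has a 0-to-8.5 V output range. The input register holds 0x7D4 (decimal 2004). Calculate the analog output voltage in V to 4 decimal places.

LSB = 8.5 V / 2^14 = 0.519 mV.
Code 0x7D4 = 2004 decimal.
V_out = 0 + 2004 × 0.000518799 V = 1.03967 V.

1.0397 V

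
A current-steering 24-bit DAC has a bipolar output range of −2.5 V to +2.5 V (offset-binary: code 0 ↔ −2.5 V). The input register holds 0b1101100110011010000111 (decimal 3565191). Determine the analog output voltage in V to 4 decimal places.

LSB = 5 V / 2^24 = 0.30 µV.
Code 0b1101100110011010000111 = 3565191 decimal.
V_out = (−2.5) + 3565191 × 2.98023e-07 V = -1.43749 V.

-1.4375 V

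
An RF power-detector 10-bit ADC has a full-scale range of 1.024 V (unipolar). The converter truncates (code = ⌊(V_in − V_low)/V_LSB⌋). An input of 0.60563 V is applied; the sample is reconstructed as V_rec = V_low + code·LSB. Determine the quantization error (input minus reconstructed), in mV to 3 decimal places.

LSB = 1.024/2^10 = 1.000 mV.
(V_in − V_low)/LSB = (0.60563 − 0)/0.001 = 605.6300 → code 605 (floor).
Code 605 maps back to 0 + 605×0.001 V = 0.605 V.
V_in − V_rec = 0.00063 V = 0.630 mV.

0.630 mV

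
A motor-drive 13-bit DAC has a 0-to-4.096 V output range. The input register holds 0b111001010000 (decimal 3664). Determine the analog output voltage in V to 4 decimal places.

LSB = 4.096 V / 2^13 = 0.500 mV.
Code 0b111001010000 = 3664 decimal.
V_out = 0 + 3664 × 0.0005 V = 1.832 V.

1.8320 V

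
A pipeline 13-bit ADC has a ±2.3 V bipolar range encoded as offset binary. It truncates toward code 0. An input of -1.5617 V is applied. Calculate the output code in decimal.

code 1314

With 8192 levels over 4.6 V, one step is 0.562 mV.
Input sits at 1314.816 steps above V_low.
So the output code is 1314.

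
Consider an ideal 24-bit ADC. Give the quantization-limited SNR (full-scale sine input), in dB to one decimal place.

SNR ≈ 6.02·N + 1.76 dB = 6.02·24 + 1.76 = 146.24 dB.

146.2 dB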